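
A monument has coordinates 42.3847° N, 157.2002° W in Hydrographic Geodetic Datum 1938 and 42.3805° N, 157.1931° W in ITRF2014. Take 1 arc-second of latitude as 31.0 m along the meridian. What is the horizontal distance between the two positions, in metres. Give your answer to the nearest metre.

750 m

Δφ = 42.3805° − 42.3847° = -0.0042°; Δλ = -157.1931° − -157.2002° = +0.0071°.
1° of latitude = 3600 × 31.00 = 111600 m.
ΔN = Δφ × 111600 = -468.7 m; ΔE = Δλ × 111600 × cos(42.3847°) = +0.0071 × 111600 × 0.738635 = 585.3 m.
Distance = √(ΔE² + ΔN²) = √(585.3² + (-468.7)²) = 749.8 m.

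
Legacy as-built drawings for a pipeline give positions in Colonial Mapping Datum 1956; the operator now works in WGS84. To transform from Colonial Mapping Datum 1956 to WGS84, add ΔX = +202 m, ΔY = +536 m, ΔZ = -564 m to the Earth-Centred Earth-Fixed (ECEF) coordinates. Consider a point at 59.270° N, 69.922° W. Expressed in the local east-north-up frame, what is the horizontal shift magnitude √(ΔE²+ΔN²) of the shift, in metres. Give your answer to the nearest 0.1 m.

383.3 m

The local east axis at (φ, λ) is (−sin λ, cos λ, 0), so ΔE = −sin(-69.922°)·202 + cos(-69.922°)·536 = 373.73 m.
The local north axis is (−sin φ cos λ, −sin φ sin λ, cos φ), giving ΔN = -59.609 + 432.737 − 288.200 = 84.93 m.
Horizontal magnitude = √(ΔE² + ΔN²) = √(373.73² + 84.93²) = 383.26 m.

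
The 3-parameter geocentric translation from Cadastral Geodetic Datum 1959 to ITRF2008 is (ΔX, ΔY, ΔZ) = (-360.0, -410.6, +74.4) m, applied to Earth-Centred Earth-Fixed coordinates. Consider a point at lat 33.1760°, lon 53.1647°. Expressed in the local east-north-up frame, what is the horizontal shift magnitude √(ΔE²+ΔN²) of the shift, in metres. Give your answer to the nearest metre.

363 m

At φ = 33.1760°, λ = 53.1647°: sin φ = 0.547213, cos φ = 0.836994, sin λ = 0.800362, cos λ = 0.599517.
ΔE = −sin λ·ΔX + cos λ·ΔY = −(0.800362)·(-360.0) + (0.599517)·(-410.6) = 41.97 m.
ΔN = −sin φ cos λ·ΔX − sin φ sin λ·ΔY + cos φ·ΔZ = −(0.547213)(0.599517)(-360.0) − (0.547213)(0.800362)(-410.6) + (0.836994)(74.4) = 360.20 m.
Horizontal magnitude = √(ΔE² + ΔN²) = √(41.97² + 360.20²) = 362.64 m.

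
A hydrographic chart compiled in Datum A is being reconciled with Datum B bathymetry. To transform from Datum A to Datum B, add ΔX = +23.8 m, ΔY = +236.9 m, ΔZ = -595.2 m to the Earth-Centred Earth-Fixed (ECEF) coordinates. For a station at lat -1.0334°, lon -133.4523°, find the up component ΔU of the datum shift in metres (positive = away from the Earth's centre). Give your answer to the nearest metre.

At φ = -1.0334°, λ = -133.4523°: sin φ = -0.018035, cos φ = 0.999837, sin λ = -0.725947, cos λ = -0.687750.
ΔU = cos φ cos λ·ΔX + cos φ sin λ·ΔY + sin φ·ΔZ = (0.999837)(-0.687750)(23.8) + (0.999837)(-0.725947)(236.9) + (-0.018035)(-595.2) = -177.58 m.

ΔU = -178 m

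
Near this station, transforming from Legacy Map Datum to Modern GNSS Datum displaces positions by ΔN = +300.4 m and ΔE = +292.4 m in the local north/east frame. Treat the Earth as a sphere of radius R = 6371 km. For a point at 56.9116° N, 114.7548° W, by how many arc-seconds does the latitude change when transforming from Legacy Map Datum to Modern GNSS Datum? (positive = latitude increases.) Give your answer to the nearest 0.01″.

Δφ = 9.73″

On a sphere of radius R, 1 rad of latitude = R, so Δφ = ΔN / R = 300.4 / 6371000 = 4.7151e-05 rad = 9.726″.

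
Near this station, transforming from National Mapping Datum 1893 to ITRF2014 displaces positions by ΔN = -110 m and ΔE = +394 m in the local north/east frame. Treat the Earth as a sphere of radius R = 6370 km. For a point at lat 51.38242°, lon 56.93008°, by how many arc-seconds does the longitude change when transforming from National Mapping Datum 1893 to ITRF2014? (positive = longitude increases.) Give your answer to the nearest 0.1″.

Δλ = 20.4″

At latitude 51.38242°, cos φ = 0.624119.
One radian of longitude at latitude φ spans R cos φ, so Δλ = ΔE / (R cos φ) = 394.0 / (6370000 × 0.624119) = 9.9104e-05 rad = 20.442″.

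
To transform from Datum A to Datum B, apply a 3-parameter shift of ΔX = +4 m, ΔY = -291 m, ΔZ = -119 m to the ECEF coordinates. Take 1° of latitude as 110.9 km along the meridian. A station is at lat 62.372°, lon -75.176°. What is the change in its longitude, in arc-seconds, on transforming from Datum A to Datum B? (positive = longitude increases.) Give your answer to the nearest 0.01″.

Δλ = -4.94″

sin φ = 0.885977, cos φ = 0.463729, sin λ = -0.966716, cos λ = 0.255851.
East component: ΔE = −sin λ·ΔX + cos λ·ΔY = −(-0.966716)(4) + (0.255851)(-291) = -70.59 m.
1° of latitude spans 110900 m; at latitude φ, 1° of longitude spans that × cos φ = 51427.6 m, so Δλ = -70.59 / 51427.6 × 3600 = -4.941″.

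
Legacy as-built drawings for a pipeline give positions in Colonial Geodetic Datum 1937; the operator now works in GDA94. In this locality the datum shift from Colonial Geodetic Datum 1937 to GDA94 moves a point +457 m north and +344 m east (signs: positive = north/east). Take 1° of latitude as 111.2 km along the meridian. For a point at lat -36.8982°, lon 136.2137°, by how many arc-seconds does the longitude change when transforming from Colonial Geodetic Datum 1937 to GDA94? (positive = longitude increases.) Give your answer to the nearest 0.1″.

Δλ = 13.9″

At latitude -36.8982°, cos φ = 0.799704.
1° of longitude at this latitude = 111.2 × cos φ = 88.93 km, so Δλ = 344.0 / 88927.0 = 0.0038683° = 13.926″.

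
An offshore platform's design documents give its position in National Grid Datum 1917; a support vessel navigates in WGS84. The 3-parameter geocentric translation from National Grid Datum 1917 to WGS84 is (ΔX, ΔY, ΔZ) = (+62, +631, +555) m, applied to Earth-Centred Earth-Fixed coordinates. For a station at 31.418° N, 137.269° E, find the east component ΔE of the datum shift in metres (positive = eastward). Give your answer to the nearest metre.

At φ = 31.418°, λ = 137.269°: sin φ = 0.521278, cos φ = 0.853387, sin λ = 0.678557, cos λ = -0.734548.
ΔE = −sin λ·ΔX + cos λ·ΔY = −(0.678557)·(62) + (-0.734548)·(631) = -505.57 m.

ΔE = -506 m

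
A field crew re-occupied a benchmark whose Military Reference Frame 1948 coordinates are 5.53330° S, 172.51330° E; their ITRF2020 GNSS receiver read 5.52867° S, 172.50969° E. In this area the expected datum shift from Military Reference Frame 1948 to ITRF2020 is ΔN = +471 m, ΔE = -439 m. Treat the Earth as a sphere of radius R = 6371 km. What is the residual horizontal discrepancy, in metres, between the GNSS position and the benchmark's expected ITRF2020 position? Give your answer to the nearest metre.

59 m

Observed coordinate differences: Δφ = +0.00463°, Δλ = -0.00361°.
Converting to metres (1° lat = 111195 m, cos φ = 0.995340): observed ΔN = 514.8 m, observed ΔE = -399.5 m.
Subtracting the expected shift leaves a residual of 514.8 − (471) = 43.8 m north and -399.5 − (-439) = 39.5 m east.
Residual distance = √(43.8² + 39.5²) = 59.0 m.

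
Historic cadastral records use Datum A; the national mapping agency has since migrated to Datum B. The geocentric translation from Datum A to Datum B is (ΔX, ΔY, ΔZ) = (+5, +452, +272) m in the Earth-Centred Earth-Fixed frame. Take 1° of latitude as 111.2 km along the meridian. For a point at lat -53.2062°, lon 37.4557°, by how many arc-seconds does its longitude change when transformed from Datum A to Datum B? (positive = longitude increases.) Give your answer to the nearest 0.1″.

Δλ = 19.2″

sin φ = -0.800796, cos φ = 0.598937, sin λ = 0.608148, cos λ = 0.793824.
East component: ΔE = −sin λ·ΔX + cos λ·ΔY = −(0.608148)(5) + (0.793824)(452) = 355.77 m.
1° of latitude spans 111200 m; at latitude φ, 1° of longitude spans that × cos φ = 66601.8 m, so Δλ = 355.77 / 66601.8 × 3600 = 19.230″.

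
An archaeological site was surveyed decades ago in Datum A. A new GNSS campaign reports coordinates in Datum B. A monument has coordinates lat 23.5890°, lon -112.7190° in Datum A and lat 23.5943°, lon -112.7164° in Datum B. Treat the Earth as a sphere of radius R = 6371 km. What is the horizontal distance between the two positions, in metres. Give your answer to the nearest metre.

646 m

Δφ = 23.5943° − 23.5890° = +0.0053°; Δλ = -112.7164° − -112.7190° = +0.0026°.
1° along a meridian = πR/180 = 111195 m.
ΔN = Δφ × 111195 = 589.3 m; ΔE = Δλ × 111195 × cos(23.5890°) = +0.0026 × 111195 × 0.916440 = 264.9 m.
Distance = √(ΔE² + ΔN²) = √(264.9² + 589.3²) = 646.2 m.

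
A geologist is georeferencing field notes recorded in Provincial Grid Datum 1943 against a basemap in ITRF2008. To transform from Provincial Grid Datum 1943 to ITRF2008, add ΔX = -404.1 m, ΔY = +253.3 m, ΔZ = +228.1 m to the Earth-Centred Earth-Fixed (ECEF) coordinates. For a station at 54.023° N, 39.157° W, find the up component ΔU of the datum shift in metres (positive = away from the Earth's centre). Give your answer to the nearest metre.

ΔU = -93 m

The local up (radial) axis is (cos φ cos λ, cos φ sin λ, sin φ), giving ΔU = -184.079 − 93.962 + 184.591 = -93.45 m.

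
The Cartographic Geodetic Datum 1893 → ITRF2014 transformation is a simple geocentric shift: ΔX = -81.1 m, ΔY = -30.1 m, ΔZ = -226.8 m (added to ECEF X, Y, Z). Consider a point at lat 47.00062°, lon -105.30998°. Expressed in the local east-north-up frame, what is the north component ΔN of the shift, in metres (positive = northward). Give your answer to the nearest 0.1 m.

ΔN = -191.6 m

At φ = 47.00062°, λ = -105.30998°: sin φ = 0.731361, cos φ = 0.681990, sin λ = -0.964511, cos λ = -0.264041.
ΔN = −sin φ cos λ·ΔX − sin φ sin λ·ΔY + cos φ·ΔZ = −(0.731361)(-0.264041)(-81.1) − (0.731361)(-0.964511)(-30.1) + (0.681990)(-226.8) = -191.57 m.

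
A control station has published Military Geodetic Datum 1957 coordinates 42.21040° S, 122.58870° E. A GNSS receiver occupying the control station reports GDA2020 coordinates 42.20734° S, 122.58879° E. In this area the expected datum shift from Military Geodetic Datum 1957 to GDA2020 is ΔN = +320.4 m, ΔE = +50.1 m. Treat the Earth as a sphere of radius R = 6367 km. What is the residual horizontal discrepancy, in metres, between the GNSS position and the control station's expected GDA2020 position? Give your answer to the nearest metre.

47 m

Observed coordinate differences: Δφ = +0.00306°, Δλ = +0.00009°.
Converting to metres (1° lat = 111125 m, cos φ = 0.740683): observed ΔN = 340.0 m, observed ΔE = 7.4 m.
Subtracting the expected shift leaves a residual of 340.0 − (320.4) = 19.6 m north and 7.4 − (50.1) = -42.7 m east.
Residual distance = √(19.6² + (-42.7)²) = 47.0 m.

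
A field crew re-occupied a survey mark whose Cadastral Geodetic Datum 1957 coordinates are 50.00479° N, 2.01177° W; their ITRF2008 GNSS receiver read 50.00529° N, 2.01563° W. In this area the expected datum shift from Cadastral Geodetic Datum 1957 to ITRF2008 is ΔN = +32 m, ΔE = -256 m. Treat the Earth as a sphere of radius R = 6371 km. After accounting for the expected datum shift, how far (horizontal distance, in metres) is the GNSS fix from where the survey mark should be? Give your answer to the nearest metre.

31 m

Observed coordinate differences: Δφ = +0.00050°, Δλ = -0.00386°.
Converting to metres (1° lat = 111195 m, cos φ = 0.642724): observed ΔN = 55.6 m, observed ΔE = -275.9 m.
Subtracting the expected shift leaves a residual of 55.6 − (32) = 23.6 m north and -275.9 − (-256) = -19.9 m east.
Residual distance = √(23.6² + (-19.9)²) = 30.8 m.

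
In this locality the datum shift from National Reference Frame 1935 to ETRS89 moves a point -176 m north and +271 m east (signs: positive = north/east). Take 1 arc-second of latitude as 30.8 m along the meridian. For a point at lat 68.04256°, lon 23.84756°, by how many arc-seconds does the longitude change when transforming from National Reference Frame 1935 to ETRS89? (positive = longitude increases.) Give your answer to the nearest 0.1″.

Δλ = 23.5″

At latitude 68.04256°, cos φ = 0.373918.
1″ of longitude at this latitude = 30.80 × cos φ = 11.5167 m, so Δλ = 271.0 / 11.5167 = 23.531″.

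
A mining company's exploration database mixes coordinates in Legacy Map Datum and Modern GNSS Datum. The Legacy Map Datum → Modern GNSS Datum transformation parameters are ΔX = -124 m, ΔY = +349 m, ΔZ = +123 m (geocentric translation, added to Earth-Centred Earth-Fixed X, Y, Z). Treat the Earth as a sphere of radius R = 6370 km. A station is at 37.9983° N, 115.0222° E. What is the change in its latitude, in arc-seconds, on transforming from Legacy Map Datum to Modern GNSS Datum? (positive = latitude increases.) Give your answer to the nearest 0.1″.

sin φ = 0.615638, cos φ = 0.788029, sin λ = 0.906144, cos λ = -0.422969.
North component: ΔN = −sin φ cos λ·ΔX − sin φ sin λ·ΔY + cos φ·ΔZ = −(0.615638)(-0.422969)(-124) − (0.615638)(0.906144)(349) + (0.788029)(123) = -130.05 m.
1° of latitude spans πR/180 = 111177 m, so Δφ = -130.05 / 111177 × 3600 = -4.211″.

Δφ = -4.2″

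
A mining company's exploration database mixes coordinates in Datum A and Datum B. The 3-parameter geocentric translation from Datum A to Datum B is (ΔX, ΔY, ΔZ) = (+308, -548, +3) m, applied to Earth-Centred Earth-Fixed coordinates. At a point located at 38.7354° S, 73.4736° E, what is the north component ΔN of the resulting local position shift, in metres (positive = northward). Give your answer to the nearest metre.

At φ = -38.7354°, λ = 73.4736°: sin φ = -0.625725, cos φ = 0.780044, sin λ = 0.958689, cos λ = 0.284457.
ΔN = −sin φ cos λ·ΔX − sin φ sin λ·ΔY + cos φ·ΔZ = −(-0.625725)(0.284457)(308) − (-0.625725)(0.958689)(-548) + (0.780044)(3) = -271.57 m.

ΔN = -272 m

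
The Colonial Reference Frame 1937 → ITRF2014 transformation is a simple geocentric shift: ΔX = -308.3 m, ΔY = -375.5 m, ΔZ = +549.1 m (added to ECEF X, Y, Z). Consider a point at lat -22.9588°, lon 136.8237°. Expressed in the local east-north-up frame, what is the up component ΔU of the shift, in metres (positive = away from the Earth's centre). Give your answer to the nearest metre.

ΔU = -244 m

The local up (radial) axis is (cos φ cos λ, cos φ sin λ, sin φ), giving ΔU = 207.019 − 236.581 − 214.187 = -243.75 m.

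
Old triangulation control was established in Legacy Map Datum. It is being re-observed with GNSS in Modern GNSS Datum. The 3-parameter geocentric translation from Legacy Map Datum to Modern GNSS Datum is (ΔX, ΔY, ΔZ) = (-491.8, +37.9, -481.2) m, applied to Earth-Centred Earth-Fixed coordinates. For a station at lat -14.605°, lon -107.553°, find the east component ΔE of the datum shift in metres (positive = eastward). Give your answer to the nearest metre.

ΔE = -480 m

The local east axis at (φ, λ) is (−sin λ, cos λ, 0), so ΔE = −sin(-107.553°)·(-491.8) + cos(-107.553°)·37.9 = -480.33 m.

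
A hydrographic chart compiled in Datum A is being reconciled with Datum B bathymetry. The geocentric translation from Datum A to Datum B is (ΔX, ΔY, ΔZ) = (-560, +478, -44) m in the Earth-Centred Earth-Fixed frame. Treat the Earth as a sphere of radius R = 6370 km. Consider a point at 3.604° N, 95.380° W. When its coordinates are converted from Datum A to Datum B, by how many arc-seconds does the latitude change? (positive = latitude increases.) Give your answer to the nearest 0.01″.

Δφ = -0.56″

sin φ = 0.062860, cos φ = 0.998022, sin λ = -0.995595, cos λ = -0.093761.
North component: ΔN = −sin φ cos λ·ΔX − sin φ sin λ·ΔY + cos φ·ΔZ = −(0.062860)(-0.093761)(-560) − (0.062860)(-0.995595)(478) + (0.998022)(-44) = -17.30 m.
1° of latitude spans πR/180 = 111177 m, so Δφ = -17.30 / 111177 × 3600 = -0.560″.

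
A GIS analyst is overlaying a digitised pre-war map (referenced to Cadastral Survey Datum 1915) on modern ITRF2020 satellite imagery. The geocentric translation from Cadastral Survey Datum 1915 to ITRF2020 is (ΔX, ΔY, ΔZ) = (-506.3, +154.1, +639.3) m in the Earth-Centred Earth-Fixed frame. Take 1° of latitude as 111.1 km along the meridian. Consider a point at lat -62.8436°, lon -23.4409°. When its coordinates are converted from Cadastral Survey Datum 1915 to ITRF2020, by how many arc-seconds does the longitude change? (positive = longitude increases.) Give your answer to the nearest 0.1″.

Δλ = -4.3″

sin φ = -0.889764, cos φ = 0.456421, sin λ = -0.397803, cos λ = 0.917471.
East component: ΔE = −sin λ·ΔX + cos λ·ΔY = −(-0.397803)(-506.3) + (0.917471)(154.1) = -60.03 m.
1° of latitude spans 111100 m; at latitude φ, 1° of longitude spans that × cos φ = 50708.4 m, so Δλ = -60.03 / 50708.4 × 3600 = -4.261″.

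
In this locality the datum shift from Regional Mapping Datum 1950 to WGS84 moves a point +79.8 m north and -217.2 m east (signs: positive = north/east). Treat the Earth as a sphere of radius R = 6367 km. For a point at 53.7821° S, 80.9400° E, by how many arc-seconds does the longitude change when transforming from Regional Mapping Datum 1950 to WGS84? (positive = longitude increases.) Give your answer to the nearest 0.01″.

At latitude -53.7821°, cos φ = 0.590858.
One radian of longitude at latitude φ spans R cos φ, so Δλ = ΔE / (R cos φ) = -217.2 / (6367000 × 0.590858) = -5.7735e-05 rad = -11.909″.

Δλ = -11.91″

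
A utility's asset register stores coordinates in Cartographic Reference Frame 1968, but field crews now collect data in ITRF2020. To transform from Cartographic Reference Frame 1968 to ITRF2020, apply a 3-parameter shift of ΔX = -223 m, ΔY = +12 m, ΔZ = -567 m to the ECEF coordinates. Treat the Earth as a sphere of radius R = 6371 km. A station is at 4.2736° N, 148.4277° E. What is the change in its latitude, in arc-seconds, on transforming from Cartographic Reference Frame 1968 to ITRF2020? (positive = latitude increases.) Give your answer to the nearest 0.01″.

sin φ = 0.074519, cos φ = 0.997220, sin λ = 0.523574, cos λ = -0.851980.
North component: ΔN = −sin φ cos λ·ΔX − sin φ sin λ·ΔY + cos φ·ΔZ = −(0.074519)(-0.851980)(-223) − (0.074519)(0.523574)(12) + (0.997220)(-567) = -580.05 m.
1° of latitude spans πR/180 = 111195 m, so Δφ = -580.05 / 111195 × 3600 = -18.779″.

Δφ = -18.78″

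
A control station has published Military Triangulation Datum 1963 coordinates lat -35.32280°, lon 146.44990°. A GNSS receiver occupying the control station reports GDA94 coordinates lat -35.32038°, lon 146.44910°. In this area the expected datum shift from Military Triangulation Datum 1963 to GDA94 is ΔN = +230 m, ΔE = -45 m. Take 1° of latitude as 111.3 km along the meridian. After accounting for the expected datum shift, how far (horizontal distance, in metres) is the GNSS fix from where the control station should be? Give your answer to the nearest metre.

48 m

Observed coordinate differences: Δφ = +0.00242°, Δλ = -0.00080°.
Converting to metres (1° lat = 111300 m, cos φ = 0.815908): observed ΔN = 269.3 m, observed ΔE = -72.6 m.
Subtracting the expected shift leaves a residual of 269.3 − (230) = 39.3 m north and -72.6 − (-45) = -27.6 m east.
Residual distance = √(39.3² + (-27.6)²) = 48.1 m.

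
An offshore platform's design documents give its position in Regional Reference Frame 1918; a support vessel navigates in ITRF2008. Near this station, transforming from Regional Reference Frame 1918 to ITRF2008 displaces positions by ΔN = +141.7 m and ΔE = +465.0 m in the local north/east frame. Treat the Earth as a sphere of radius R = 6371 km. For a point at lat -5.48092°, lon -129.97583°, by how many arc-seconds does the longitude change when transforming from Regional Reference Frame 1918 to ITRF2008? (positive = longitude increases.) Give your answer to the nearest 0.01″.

At latitude -5.48092°, cos φ = 0.995428.
One radian of longitude at latitude φ spans R cos φ, so Δλ = ΔE / (R cos φ) = 465.0 / (6371000 × 0.995428) = 7.3322e-05 rad = 15.124″.

Δλ = 15.12″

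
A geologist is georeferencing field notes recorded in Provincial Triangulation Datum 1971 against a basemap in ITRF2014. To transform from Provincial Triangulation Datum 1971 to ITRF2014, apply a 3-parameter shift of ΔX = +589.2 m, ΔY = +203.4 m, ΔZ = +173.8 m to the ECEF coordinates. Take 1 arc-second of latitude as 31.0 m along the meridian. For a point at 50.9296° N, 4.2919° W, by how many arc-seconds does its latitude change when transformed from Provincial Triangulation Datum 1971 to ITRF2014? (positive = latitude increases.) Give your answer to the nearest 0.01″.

Δφ = -10.80″

sin φ = 0.776372, cos φ = 0.630275, sin λ = -0.074838, cos λ = 0.997196.
North component: ΔN = −sin φ cos λ·ΔX − sin φ sin λ·ΔY + cos φ·ΔZ = −(0.776372)(0.997196)(589.2) − (0.776372)(-0.074838)(203.4) + (0.630275)(173.8) = -334.80 m.
1° of latitude spans 3600 × 31.00 = 111600 m, so Δφ = -334.80 / 111600 × 3600 = -10.800″.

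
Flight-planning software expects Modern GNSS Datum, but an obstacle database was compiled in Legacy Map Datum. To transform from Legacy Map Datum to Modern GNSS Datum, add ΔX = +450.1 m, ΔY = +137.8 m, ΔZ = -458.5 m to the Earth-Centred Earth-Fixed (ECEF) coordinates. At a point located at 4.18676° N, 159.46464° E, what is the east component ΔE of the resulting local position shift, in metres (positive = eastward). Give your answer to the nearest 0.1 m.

ΔE = -286.9 m

At φ = 4.18676°, λ = 159.46464°: sin φ = 0.073008, cos φ = 0.997331, sin λ = 0.350785, cos λ = -0.936456.
ΔE = −sin λ·ΔX + cos λ·ΔY = −(0.350785)·(450.1) + (-0.936456)·(137.8) = -286.93 m.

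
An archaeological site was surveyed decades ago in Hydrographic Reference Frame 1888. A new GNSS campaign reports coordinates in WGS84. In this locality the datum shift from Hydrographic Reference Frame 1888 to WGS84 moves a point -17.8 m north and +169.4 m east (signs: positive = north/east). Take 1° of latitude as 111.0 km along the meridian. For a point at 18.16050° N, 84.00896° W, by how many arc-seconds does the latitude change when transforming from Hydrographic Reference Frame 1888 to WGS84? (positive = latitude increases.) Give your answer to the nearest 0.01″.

1° of latitude = 111.0 km, so Δφ = -17.8 / 111000 = -0.0001604° = -0.577″.

Δφ = -0.58″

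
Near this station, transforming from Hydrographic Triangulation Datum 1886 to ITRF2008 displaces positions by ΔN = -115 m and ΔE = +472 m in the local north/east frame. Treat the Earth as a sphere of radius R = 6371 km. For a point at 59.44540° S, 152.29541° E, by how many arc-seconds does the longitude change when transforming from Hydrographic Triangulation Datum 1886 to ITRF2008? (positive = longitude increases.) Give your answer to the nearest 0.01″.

At latitude -59.44540°, cos φ = 0.508359.
One radian of longitude at latitude φ spans R cos φ, so Δλ = ΔE / (R cos φ) = 472.0 / (6371000 × 0.508359) = 1.4573e-04 rad = 30.060″.

Δλ = 30.06″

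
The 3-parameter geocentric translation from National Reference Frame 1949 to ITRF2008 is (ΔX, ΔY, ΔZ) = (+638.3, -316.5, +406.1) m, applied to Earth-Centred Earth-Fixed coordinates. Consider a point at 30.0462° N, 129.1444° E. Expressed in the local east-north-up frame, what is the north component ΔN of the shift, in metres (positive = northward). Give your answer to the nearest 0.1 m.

At φ = 30.0462°, λ = 129.1444°: sin φ = 0.500698, cos φ = 0.865622, sin λ = 0.775557, cos λ = -0.631277.
ΔN = −sin φ cos λ·ΔX − sin φ sin λ·ΔY + cos φ·ΔZ = −(0.500698)(-0.631277)(638.3) − (0.500698)(0.775557)(-316.5) + (0.865622)(406.1) = 676.19 m.

ΔN = 676.2 m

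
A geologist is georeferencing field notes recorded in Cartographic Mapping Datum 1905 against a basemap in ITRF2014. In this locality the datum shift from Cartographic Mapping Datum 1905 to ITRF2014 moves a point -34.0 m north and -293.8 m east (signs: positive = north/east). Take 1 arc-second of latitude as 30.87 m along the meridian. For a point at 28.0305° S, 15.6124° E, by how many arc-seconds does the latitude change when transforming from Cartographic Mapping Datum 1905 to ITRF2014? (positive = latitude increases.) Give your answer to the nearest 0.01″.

1″ of latitude = 30.87 m, so Δφ = -34.0 / 30.87 = -1.101″.

Δφ = -1.10″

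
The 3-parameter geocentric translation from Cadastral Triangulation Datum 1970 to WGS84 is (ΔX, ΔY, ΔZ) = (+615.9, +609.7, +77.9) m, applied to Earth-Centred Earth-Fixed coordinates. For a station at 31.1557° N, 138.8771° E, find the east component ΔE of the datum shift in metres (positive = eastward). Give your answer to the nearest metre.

ΔE = -864 m

At φ = 31.1557°, λ = 138.8771°: sin φ = 0.517366, cos φ = 0.855765, sin λ = 0.657676, cos λ = -0.753301.
ΔE = −sin λ·ΔX + cos λ·ΔY = −(0.657676)·(615.9) + (-0.753301)·(609.7) = -864.35 m.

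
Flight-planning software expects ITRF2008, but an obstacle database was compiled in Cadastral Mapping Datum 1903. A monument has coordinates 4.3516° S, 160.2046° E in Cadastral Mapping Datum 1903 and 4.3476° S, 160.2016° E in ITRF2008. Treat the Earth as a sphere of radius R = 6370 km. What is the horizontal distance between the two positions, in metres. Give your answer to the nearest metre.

Δφ = -4.3476° − -4.3516° = +0.0040°; Δλ = 160.2016° − 160.2046° = -0.0030°.
1° along a meridian = πR/180 = 111177 m.
ΔN = Δφ × 111177 = 444.7 m; ΔE = Δλ × 111177 × cos(-4.3516°) = -0.0030 × 111177 × 0.997117 = -332.6 m.
Distance = √(ΔE² + ΔN²) = √((-332.6)² + 444.7²) = 555.3 m.

555 m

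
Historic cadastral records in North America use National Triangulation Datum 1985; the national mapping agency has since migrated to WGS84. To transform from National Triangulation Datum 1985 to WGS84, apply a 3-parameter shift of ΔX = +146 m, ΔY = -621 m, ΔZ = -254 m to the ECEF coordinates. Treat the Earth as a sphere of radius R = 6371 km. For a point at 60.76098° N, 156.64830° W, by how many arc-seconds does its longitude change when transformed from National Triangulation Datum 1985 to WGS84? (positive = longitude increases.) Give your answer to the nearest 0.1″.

sin φ = 0.872590, cos φ = 0.488454, sin λ = -0.396374, cos λ = -0.918089.
East component: ΔE = −sin λ·ΔX + cos λ·ΔY = −(-0.396374)(146) + (-0.918089)(-621) = 628.00 m.
1° of latitude spans πR/180 = 111195 m; at latitude φ, 1° of longitude spans that × cos φ = 54313.6 m, so Δλ = 628.00 / 54313.6 × 3600 = 41.625″.

Δλ = 41.6″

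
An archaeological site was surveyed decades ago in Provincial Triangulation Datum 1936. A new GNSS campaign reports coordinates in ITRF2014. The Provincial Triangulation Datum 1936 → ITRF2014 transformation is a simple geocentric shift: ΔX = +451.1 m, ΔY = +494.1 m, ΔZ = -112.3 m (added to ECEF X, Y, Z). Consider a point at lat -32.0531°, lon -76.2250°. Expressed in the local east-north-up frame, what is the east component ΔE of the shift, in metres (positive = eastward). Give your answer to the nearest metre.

ΔE = 556 m

The local east axis at (φ, λ) is (−sin λ, cos λ, 0), so ΔE = −sin(-76.2250°)·451.1 + cos(-76.2250°)·494.1 = 555.78 m.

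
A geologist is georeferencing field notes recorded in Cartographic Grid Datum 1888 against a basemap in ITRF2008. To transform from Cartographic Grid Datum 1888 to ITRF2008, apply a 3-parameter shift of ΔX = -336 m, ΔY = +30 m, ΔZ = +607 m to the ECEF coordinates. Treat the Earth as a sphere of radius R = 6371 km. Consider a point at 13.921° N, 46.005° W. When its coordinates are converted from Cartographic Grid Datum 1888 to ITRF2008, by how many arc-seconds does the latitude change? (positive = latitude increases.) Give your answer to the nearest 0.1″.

sin φ = 0.240584, cos φ = 0.970628, sin λ = -0.719400, cos λ = 0.694596.
North component: ΔN = −sin φ cos λ·ΔX − sin φ sin λ·ΔY + cos φ·ΔZ = −(0.240584)(0.694596)(-336) − (0.240584)(-0.719400)(30) + (0.970628)(607) = 650.51 m.
1° of latitude spans πR/180 = 111195 m, so Δφ = 650.51 / 111195 × 3600 = 21.061″.

Δφ = 21.1″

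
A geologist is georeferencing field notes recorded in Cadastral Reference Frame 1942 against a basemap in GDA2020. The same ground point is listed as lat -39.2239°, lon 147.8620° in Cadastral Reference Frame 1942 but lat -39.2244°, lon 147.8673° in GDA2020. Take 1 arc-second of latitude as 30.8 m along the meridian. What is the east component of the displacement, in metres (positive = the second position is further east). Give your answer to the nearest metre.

Δφ = -39.2244° − -39.2239° = -0.0005°; Δλ = 147.8673° − 147.8620° = +0.0053°.
1° of latitude = 3600 × 30.80 = 110880 m.
ΔN = Δφ × 110880 = -55.4 m; ΔE = Δλ × 110880 × cos(-39.2239°) = +0.0053 × 110880 × 0.774681 = 455.3 m.

ΔE = 455 m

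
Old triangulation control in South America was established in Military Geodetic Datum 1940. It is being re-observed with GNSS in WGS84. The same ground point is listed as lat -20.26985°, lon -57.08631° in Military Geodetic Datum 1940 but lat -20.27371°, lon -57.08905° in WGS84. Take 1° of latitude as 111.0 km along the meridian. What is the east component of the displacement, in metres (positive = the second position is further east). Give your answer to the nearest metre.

ΔE = -285 m

Δφ = -20.27371° − -20.26985° = -0.00386°; Δλ = -57.08905° − -57.08631° = -0.00274°.
ΔN = Δφ × 111000 = -428.5 m; ΔE = Δλ × 111000 × cos(-20.26985°) = -0.00274 × 111000 × 0.938071 = -285.3 m.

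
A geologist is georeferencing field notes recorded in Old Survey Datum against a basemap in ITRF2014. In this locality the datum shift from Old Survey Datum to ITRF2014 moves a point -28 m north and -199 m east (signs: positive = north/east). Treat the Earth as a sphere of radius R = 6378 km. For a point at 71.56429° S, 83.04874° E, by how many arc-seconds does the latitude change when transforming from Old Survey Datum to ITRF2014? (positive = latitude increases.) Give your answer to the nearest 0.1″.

On a sphere of radius R, 1 rad of latitude = R, so Δφ = ΔN / R = -28.0 / 6378000 = -4.3901e-06 rad = -0.906″.

Δφ = -0.9″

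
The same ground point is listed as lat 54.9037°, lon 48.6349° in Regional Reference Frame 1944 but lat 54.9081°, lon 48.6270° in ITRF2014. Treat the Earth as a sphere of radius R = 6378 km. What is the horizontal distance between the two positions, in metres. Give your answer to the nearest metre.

Δφ = 54.9081° − 54.9037° = +0.0044°; Δλ = 48.6270° − 48.6349° = -0.0079°.
1° along a meridian = πR/180 = 111317 m.
ΔN = Δφ × 111317 = 489.8 m; ΔE = Δλ × 111317 × cos(54.9037°) = -0.0079 × 111317 × 0.574952 = -505.6 m.
Distance = √(ΔE² + ΔN²) = √((-505.6)² + 489.8²) = 704.0 m.

704 m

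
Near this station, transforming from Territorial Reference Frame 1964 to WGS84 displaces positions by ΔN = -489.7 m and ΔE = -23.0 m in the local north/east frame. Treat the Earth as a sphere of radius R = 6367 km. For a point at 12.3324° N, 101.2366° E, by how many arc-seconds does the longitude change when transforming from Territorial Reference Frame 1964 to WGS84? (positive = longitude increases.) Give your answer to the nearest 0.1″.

At latitude 12.3324°, cos φ = 0.976925.
One radian of longitude at latitude φ spans R cos φ, so Δλ = ΔE / (R cos φ) = -23.0 / (6367000 × 0.976925) = -3.6977e-06 rad = -0.763″.

Δλ = -0.8″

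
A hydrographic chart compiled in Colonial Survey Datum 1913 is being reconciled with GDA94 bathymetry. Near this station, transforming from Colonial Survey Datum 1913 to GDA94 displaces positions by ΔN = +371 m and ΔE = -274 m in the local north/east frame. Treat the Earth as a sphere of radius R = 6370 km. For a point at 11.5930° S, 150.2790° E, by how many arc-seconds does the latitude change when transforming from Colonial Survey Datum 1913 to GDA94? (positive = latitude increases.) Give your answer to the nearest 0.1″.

Δφ = 12.0″

On a sphere of radius R, 1 rad of latitude = R, so Δφ = ΔN / R = 371.0 / 6370000 = 5.8242e-05 rad = 12.013″.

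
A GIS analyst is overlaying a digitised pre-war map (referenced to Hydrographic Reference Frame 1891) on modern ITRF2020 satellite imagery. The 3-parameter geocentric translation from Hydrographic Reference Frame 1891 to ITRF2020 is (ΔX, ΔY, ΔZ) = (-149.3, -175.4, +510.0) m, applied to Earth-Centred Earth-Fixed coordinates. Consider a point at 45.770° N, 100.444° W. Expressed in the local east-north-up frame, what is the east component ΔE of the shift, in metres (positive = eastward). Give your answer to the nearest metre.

ΔE = -115 m

At φ = 45.770°, λ = -100.444°: sin φ = 0.716545, cos φ = 0.697540, sin λ = -0.983433, cos λ = -0.181274.
ΔE = −sin λ·ΔX + cos λ·ΔY = −(-0.983433)·(-149.3) + (-0.181274)·(-175.4) = -115.03 m.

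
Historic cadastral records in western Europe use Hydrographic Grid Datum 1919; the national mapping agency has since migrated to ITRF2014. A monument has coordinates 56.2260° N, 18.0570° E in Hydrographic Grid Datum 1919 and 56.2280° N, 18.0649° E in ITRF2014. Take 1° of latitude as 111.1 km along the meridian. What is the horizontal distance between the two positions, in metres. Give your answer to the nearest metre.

536 m

Δφ = 56.2280° − 56.2260° = +0.0020°; Δλ = 18.0649° − 18.0570° = +0.0079°.
ΔN = Δφ × 111100 = 222.2 m; ΔE = Δλ × 111100 × cos(56.2260°) = +0.0079 × 111100 × 0.555918 = 487.9 m.
Distance = √(ΔE² + ΔN²) = √(487.9² + 222.2²) = 536.1 m.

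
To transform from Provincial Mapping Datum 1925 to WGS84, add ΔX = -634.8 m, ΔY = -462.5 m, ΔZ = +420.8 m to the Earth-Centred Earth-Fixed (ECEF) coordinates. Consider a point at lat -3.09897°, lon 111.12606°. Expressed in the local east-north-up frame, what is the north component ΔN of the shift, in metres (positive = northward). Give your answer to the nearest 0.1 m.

At φ = -3.09897°, λ = 111.12606°: sin φ = -0.054061, cos φ = 0.998538, sin λ = 0.932790, cos λ = -0.360421.
ΔN = −sin φ cos λ·ΔX − sin φ sin λ·ΔY + cos φ·ΔZ = −(-0.054061)(-0.360421)(-634.8) − (-0.054061)(0.932790)(-462.5) + (0.998538)(420.8) = 409.23 m.

ΔN = 409.2 m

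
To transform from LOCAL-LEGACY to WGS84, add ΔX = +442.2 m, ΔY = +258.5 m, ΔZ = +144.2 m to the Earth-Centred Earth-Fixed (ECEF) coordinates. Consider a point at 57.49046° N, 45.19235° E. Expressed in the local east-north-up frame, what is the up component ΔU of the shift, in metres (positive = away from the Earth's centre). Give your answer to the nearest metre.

The local up (radial) axis is (cos φ cos λ, cos φ sin λ, sin φ), giving ΔU = 167.483 + 98.566 + 121.604 = 387.65 m.

ΔU = 388 m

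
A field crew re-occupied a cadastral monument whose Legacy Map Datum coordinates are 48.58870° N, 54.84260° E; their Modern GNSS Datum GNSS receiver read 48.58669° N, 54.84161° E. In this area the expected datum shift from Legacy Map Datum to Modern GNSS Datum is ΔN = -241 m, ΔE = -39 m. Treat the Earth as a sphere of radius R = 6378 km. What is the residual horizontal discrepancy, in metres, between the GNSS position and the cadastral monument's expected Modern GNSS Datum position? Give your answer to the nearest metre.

38 m

Observed coordinate differences: Δφ = -0.00201°, Δλ = -0.00099°.
Converting to metres (1° lat = 111317 m, cos φ = 0.661460): observed ΔN = -223.7 m, observed ΔE = -72.9 m.
Subtracting the expected shift leaves a residual of -223.7 − (-241) = 17.3 m north and -72.9 − (-39) = -33.9 m east.
Residual distance = √(17.3² + (-33.9)²) = 38.0 m.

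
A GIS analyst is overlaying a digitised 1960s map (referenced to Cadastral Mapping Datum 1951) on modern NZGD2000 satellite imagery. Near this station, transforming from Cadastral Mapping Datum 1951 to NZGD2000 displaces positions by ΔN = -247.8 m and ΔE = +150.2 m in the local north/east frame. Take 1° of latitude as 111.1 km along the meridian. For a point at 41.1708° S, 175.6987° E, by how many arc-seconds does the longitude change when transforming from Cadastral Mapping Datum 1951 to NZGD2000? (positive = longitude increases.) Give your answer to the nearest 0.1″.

At latitude -41.1708°, cos φ = 0.752751.
1° of longitude at this latitude = 111.1 × cos φ = 83.63 km, so Δλ = 150.2 / 83630.6 = 0.0017960° = 6.466″.

Δλ = 6.5″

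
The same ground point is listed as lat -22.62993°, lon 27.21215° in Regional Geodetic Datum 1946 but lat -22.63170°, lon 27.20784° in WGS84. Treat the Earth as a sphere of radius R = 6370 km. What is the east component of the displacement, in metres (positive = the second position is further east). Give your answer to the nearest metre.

ΔE = -442 m

Δφ = -22.63170° − -22.62993° = -0.00177°; Δλ = 27.20784° − 27.21215° = -0.00431°.
1° along a meridian = πR/180 = 111177 m.
ΔN = Δφ × 111177 = -196.8 m; ΔE = Δλ × 111177 × cos(-22.62993°) = -0.00431 × 111177 × 0.923009 = -442.3 m.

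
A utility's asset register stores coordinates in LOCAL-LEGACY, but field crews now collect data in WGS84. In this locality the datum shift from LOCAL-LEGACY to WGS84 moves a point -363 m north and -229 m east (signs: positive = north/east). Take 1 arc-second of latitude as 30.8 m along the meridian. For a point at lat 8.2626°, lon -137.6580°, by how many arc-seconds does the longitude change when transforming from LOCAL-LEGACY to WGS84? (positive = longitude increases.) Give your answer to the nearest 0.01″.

At latitude 8.2626°, cos φ = 0.989620.
1″ of longitude at this latitude = 30.80 × cos φ = 30.4803 m, so Δλ = -229.0 / 30.4803 = -7.513″.

Δλ = -7.51″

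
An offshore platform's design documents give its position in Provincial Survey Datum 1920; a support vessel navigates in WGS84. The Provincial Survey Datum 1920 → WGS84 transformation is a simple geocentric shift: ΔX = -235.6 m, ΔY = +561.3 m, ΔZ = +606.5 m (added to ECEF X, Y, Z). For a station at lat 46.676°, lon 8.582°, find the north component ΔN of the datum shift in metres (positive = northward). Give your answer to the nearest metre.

The local north axis is (−sin φ cos λ, −sin φ sin λ, cos φ), giving ΔN = 169.477 − 60.934 + 416.134 = 524.68 m.

ΔN = 525 m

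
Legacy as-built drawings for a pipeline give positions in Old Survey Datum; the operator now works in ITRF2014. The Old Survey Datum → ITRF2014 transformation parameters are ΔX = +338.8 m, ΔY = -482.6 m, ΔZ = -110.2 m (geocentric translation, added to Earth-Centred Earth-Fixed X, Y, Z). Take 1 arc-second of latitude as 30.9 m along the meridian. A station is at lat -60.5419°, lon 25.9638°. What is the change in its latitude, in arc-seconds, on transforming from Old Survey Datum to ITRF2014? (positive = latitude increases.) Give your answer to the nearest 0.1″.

Δφ = 0.9″

sin φ = -0.870716, cos φ = 0.491787, sin λ = 0.437803, cos λ = 0.899071.
North component: ΔN = −sin φ cos λ·ΔX − sin φ sin λ·ΔY + cos φ·ΔZ = −(-0.870716)(0.899071)(338.8) − (-0.870716)(0.437803)(-482.6) + (0.491787)(-110.2) = 27.06 m.
1° of latitude spans 3600 × 30.90 = 111240 m, so Δφ = 27.06 / 111240 × 3600 = 0.876″.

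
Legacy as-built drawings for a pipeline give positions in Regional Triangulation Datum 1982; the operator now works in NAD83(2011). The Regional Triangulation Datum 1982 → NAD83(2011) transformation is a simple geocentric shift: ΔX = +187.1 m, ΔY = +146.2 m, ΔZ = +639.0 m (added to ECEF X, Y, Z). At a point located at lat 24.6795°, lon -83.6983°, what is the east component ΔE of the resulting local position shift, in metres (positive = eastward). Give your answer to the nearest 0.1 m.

ΔE = 202.0 m

At φ = 24.6795°, λ = -83.6983°: sin φ = 0.417542, cos φ = 0.908658, sin λ = -0.993958, cos λ = 0.109764.
ΔE = −sin λ·ΔX + cos λ·ΔY = −(-0.993958)·(187.1) + (0.109764)·(146.2) = 202.02 m.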